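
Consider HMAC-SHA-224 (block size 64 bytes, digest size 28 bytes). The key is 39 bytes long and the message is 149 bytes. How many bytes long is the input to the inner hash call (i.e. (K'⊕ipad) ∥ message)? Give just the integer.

Key is 39 ≤ 64 bytes, zero-padded: |K'| = 64.
Inner input = (K'⊕ipad) ∥ m → 64 + 149 = 213 bytes.

213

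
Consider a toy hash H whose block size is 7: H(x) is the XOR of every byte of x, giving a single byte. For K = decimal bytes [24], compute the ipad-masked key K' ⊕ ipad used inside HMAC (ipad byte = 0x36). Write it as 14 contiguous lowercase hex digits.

2e363636363636

Key decimal bytes [24] = 18 is 1 byte ≤ B = 7; zero-pad to 7 bytes: K' = 18 00 00 00 00 00 00.
XOR each byte with 0x36: 18⊕36=2e, 00⊕36=36, 00⊕36=36, 00⊕36=36, 00⊕36=36, 00⊕36=36, 00⊕36=36.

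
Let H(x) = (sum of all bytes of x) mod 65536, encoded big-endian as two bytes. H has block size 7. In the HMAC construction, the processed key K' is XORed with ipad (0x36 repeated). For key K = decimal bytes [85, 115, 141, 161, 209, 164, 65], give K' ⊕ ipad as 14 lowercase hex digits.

6345bb97e79277

Key decimal bytes [85, 115, 141, 161, 209, 164, 65] = 55 73 8d a1 d1 a4 41 is exactly B = 7 bytes: K' = 55 73 8d a1 d1 a4 41.
XOR each byte with 0x36: 55⊕36=63, 73⊕36=45, 8d⊕36=bb, a1⊕36=97, d1⊕36=e7, a4⊕36=92, 41⊕36=77.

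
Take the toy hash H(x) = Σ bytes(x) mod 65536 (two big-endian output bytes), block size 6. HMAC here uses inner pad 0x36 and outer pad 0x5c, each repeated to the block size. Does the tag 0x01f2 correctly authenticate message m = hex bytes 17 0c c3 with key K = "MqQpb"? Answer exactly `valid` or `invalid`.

valid

Key "MqQpb" = 4d 71 51 70 62 is 5 bytes ≤ B = 6; zero-pad to 6 bytes: K' = 4d 71 51 70 62 00.
K' ⊕ ipad = 7b 47 67 46 54 36; K' ⊕ opad = 11 2d 0d 2c 3e 5c.
Inner hash: sum = 123+71+103+70+84+54+23+12+195 = 735 → 02 df.
Outer hash (recomputed tag): sum = 17+45+13+44+62+92+2+223 = 498 → 01 f2.
Recomputed tag = 01f2; claimed = 01f2 → match.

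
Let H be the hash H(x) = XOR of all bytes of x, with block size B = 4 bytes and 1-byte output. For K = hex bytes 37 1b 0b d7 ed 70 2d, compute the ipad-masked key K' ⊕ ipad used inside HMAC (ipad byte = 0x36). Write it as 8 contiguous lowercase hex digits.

Key hex bytes 37 1b 0b d7 ed 70 2d is 7 bytes > B = 4, so hash it first: H(key) = 40, then zero-pad to 4 bytes: K' = 40 00 00 00.
XOR each byte with 0x36: 40⊕36=76, 00⊕36=36, 00⊕36=36, 00⊕36=36.

76363636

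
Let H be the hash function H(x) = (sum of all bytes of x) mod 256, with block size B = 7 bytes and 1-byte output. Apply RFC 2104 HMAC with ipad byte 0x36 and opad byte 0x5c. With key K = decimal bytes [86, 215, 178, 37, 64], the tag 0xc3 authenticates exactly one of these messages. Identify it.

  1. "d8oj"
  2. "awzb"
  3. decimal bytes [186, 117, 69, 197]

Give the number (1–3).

3

Key decimal bytes [86, 215, 178, 37, 64] = 56 d7 b2 25 40 is 5 bytes ≤ B = 7; zero-pad to 7 bytes: K' = 56 d7 b2 25 40 00 00.
K' ⊕ ipad = 60 e1 84 13 76 36 36; K' ⊕ opad = 0a 8b ee 79 1c 5c 5c.
m1: inner = H(60 e1 84 13 76 36 36 64 38 6f 6a) = 2f; tag = H(0a 8b ee 79 1c 5c 5c 2f) = ff
m2: inner = H(60 e1 84 13 76 36 36 61 77 7a 62) = 6e; tag = H(0a 8b ee 79 1c 5c 5c 6e) = 3e
m3: inner = H(60 e1 84 13 76 36 36 ba 75 45 c5) = f3; tag = H(0a 8b ee 79 1c 5c 5c f3) = c3 ← matches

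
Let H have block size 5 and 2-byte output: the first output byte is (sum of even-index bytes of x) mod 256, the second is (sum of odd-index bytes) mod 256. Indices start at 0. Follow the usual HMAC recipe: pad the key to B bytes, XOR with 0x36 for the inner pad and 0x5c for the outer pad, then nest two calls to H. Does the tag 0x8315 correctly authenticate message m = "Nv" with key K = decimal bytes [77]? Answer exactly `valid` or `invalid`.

valid

Key decimal bytes [77] = 4d is 1 byte ≤ B = 5; zero-pad to 5 bytes: K' = 4d 00 00 00 00.
K' ⊕ ipad = 7b 36 36 36 36; K' ⊕ opad = 11 5c 5c 5c 5c.
Inner hash: even-index sum = 349 mod 256 = 93; odd-index sum = 186 mod 256 = 186 → 5d ba.
Outer hash (recomputed tag): even-index sum = 387 mod 256 = 131; odd-index sum = 277 mod 256 = 21 → 83 15.
Recomputed tag = 8315; claimed = 8315 → match.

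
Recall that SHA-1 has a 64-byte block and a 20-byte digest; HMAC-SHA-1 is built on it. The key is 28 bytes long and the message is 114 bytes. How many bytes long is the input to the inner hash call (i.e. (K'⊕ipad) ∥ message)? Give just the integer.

178

Key is 28 ≤ 64 bytes, zero-padded: |K'| = 64.
Inner input = (K'⊕ipad) ∥ m → 64 + 114 = 178 bytes.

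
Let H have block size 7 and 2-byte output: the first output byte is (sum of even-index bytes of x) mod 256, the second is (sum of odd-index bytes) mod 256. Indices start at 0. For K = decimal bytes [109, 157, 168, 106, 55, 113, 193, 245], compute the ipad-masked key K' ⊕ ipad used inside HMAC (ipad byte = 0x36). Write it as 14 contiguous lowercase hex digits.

Key decimal bytes [109, 157, 168, 106, 55, 113, 193, 245] = 6d 9d a8 6a 37 71 c1 f5 is 8 bytes > B = 7, so hash it first: H(key) = 0d 6d, then zero-pad to 7 bytes: K' = 0d 6d 00 00 00 00 00.
XOR each byte with 0x36: 0d⊕36=3b, 6d⊕36=5b, 00⊕36=36, 00⊕36=36, 00⊕36=36, 00⊕36=36, 00⊕36=36.

3b5b3636363636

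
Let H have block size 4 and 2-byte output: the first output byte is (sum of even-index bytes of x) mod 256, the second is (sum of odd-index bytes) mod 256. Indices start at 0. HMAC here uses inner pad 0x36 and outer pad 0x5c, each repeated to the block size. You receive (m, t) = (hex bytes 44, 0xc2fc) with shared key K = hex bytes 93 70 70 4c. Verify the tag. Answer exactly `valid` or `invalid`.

invalid

Key hex bytes 93 70 70 4c is exactly B = 4 bytes: K' = 93 70 70 4c.
K' ⊕ ipad = a5 46 46 7a; K' ⊕ opad = cf 2c 2c 10.
Inner hash: even-index sum = 303 mod 256 = 47; odd-index sum = 192 mod 256 = 192 → 2f c0.
Outer hash (recomputed tag): even-index sum = 298 mod 256 = 42; odd-index sum = 252 mod 256 = 252 → 2a fc.
Recomputed tag = 2afc; claimed = c2fc → mismatch.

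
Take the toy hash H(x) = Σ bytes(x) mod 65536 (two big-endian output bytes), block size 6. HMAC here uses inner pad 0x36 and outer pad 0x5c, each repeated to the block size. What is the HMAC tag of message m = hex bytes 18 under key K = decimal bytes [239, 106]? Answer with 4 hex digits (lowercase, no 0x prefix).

Key decimal bytes [239, 106] = ef 6a is 2 bytes ≤ B = 6; zero-pad to 6 bytes: K' = ef 6a 00 00 00 00.
K' ⊕ ipad = d9 5c 36 36 36 36.  K' ⊕ opad = b3 36 5c 5c 5c 5c.
Inner input = (K'⊕ipad) ∥ m = d9 5c 36 36 36 36 ∥ 18.
Inner hash: sum = 217+92+54+54+54+54+24 = 549 → 02 25.
Outer input = (K'⊕opad) ∥ inner = b3 36 5c 5c 5c 5c ∥ 02 25.
Outer hash (tag): sum = 179+54+92+92+92+92+2+37 = 640 → 02 80.

0280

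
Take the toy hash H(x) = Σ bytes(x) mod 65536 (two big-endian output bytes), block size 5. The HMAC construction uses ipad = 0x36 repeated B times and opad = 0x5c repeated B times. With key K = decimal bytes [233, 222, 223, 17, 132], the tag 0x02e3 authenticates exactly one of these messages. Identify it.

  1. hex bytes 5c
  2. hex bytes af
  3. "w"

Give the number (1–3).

3

Key decimal bytes [233, 222, 223, 17, 132] = e9 de df 11 84 is exactly B = 5 bytes: K' = e9 de df 11 84.
K' ⊕ ipad = df e8 e9 27 b2; K' ⊕ opad = b5 82 83 4d d8.
m1: inner = H(df e8 e9 27 b2 5c) = 03 e5; tag = H(b5 82 83 4d d8 03 e5) = 03c7
m2: inner = H(df e8 e9 27 b2 af) = 04 38; tag = H(b5 82 83 4d d8 04 38) = 031b
m3: inner = H(df e8 e9 27 b2 77) = 04 00; tag = H(b5 82 83 4d d8 04 00) = 02e3 ← matches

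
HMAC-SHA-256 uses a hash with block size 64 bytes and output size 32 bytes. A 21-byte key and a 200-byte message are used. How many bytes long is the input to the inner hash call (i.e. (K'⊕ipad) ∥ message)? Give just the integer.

Key is 21 ≤ 64 bytes, zero-padded: |K'| = 64.
Inner input = (K'⊕ipad) ∥ m → 64 + 200 = 264 bytes.

264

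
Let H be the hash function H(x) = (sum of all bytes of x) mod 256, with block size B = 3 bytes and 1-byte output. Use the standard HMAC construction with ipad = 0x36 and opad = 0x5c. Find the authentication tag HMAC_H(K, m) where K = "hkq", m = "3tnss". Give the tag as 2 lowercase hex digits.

Key "hkq" = 68 6b 71 is exactly B = 3 bytes: K' = 68 6b 71.
K' ⊕ ipad = 5e 5d 47.  K' ⊕ opad = 34 37 2d.
Inner input = (K'⊕ipad) ∥ m = 5e 5d 47 ∥ 33 74 6e 73 73.
Inner hash: sum = 94+93+71+51+116+110+115+115 = 765; mod 256 = 253 → fd.
Outer input = (K'⊕opad) ∥ inner = 34 37 2d ∥ fd.
Outer hash (tag): sum = 52+55+45+253 = 405; mod 256 = 149 → 95.

95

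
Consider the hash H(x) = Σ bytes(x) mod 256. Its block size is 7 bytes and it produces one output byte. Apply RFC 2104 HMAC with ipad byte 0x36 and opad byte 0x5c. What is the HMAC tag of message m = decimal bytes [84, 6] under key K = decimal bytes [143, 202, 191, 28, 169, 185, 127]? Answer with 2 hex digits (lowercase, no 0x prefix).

c2

Key decimal bytes [143, 202, 191, 28, 169, 185, 127] = 8f ca bf 1c a9 b9 7f is exactly B = 7 bytes: K' = 8f ca bf 1c a9 b9 7f.
K' ⊕ ipad = b9 fc 89 2a 9f 8f 49.  K' ⊕ opad = d3 96 e3 40 f5 e5 23.
Inner input = (K'⊕ipad) ∥ m = b9 fc 89 2a 9f 8f 49 ∥ 54 06.
Inner hash: sum = 185+252+137+42+159+143+73+84+6 = 1081; mod 256 = 57 → 39.
Outer input = (K'⊕opad) ∥ inner = d3 96 e3 40 f5 e5 23 ∥ 39.
Outer hash (tag): sum = 211+150+227+64+245+229+35+57 = 1218; mod 256 = 194 → c2.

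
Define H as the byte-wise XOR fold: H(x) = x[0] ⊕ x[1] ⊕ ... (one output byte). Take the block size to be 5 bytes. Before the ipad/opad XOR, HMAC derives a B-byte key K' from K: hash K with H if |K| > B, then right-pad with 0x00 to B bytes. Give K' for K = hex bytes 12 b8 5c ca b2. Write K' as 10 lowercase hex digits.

Key hex bytes 12 b8 5c ca b2 is exactly B = 5 bytes: K' = 12 b8 5c ca b2.

12b85ccab2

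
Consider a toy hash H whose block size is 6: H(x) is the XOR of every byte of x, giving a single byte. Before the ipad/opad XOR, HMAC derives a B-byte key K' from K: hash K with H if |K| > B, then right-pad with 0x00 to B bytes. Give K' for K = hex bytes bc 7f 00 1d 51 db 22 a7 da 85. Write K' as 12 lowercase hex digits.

8e0000000000

|K| = 10 > B = 6, so first hash the key.
H(K): XOR bc⊕7f⊕00⊕1d⊕51⊕db⊕22⊕a7⊕da⊕85 = 8e.
Zero-pad H(K) = 8e to 6 bytes: K' = 8e 00 00 00 00 00.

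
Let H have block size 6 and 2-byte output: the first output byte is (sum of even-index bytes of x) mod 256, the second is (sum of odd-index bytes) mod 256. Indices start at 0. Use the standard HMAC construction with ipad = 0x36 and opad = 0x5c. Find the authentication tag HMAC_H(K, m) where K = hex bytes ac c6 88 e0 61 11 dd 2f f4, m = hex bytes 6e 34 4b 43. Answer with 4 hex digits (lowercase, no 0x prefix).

Key hex bytes ac c6 88 e0 61 11 dd 2f f4 is 9 bytes > B = 6, so hash it first: H(key) = 66 e6, then zero-pad to 6 bytes: K' = 66 e6 00 00 00 00.
K' ⊕ ipad = 50 d0 36 36 36 36.  K' ⊕ opad = 3a ba 5c 5c 5c 5c.
Inner input = (K'⊕ipad) ∥ m = 50 d0 36 36 36 36 ∥ 6e 34 4b 43.
Inner hash: even-index sum = 373 mod 256 = 117; odd-index sum = 435 mod 256 = 179 → 75 b3.
Outer input = (K'⊕opad) ∥ inner = 3a ba 5c 5c 5c 5c ∥ 75 b3.
Outer hash (tag): even-index sum = 359 mod 256 = 103; odd-index sum = 549 mod 256 = 37 → 67 25.

6725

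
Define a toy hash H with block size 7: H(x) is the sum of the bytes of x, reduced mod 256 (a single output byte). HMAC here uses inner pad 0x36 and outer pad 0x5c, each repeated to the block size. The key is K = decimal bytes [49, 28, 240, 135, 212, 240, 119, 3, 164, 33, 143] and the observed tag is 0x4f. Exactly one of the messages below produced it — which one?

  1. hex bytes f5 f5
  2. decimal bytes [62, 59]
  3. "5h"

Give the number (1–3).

Key decimal bytes [49, 28, 240, 135, 212, 240, 119, 3, 164, 33, 143] = 31 1c f0 87 d4 f0 77 03 a4 21 8f is 11 bytes > B = 7, so hash it first: H(key) = 56, then zero-pad to 7 bytes: K' = 56 00 00 00 00 00 00.
K' ⊕ ipad = 60 36 36 36 36 36 36; K' ⊕ opad = 0a 5c 5c 5c 5c 5c 5c.
m1: inner = H(60 36 36 36 36 36 36 f5 f5) = 8e; tag = H(0a 5c 5c 5c 5c 5c 5c 8e) = c0
m2: inner = H(60 36 36 36 36 36 36 3e 3b) = 1d; tag = H(0a 5c 5c 5c 5c 5c 5c 1d) = 4f ← matches
m3: inner = H(60 36 36 36 36 36 36 35 68) = 41; tag = H(0a 5c 5c 5c 5c 5c 5c 41) = 73

2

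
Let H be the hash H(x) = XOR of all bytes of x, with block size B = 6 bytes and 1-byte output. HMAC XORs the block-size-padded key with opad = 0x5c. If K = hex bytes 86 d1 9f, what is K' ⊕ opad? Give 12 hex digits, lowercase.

Key hex bytes 86 d1 9f is 3 bytes ≤ B = 6; zero-pad to 6 bytes: K' = 86 d1 9f 00 00 00.
XOR each byte with 0x5c: 86⊕5c=da, d1⊕5c=8d, 9f⊕5c=c3, 00⊕5c=5c, 00⊕5c=5c, 00⊕5c=5c.

da8dc35c5c5c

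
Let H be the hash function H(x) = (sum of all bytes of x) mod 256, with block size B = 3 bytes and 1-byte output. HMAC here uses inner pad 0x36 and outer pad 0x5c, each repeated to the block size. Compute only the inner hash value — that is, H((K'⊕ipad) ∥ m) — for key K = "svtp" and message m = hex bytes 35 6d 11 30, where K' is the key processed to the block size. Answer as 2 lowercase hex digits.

4a

Key "svtp" = 73 76 74 70 is 4 bytes > B = 3, so hash it first: H(key) = cd, then zero-pad to 3 bytes: K' = cd 00 00.
K' ⊕ ipad = fb 36 36.
Inner input = fb 36 36 ∥ 35 6d 11 30.
Inner hash: sum = 251+54+54+53+109+17+48 = 586; mod 256 = 74 → 4a.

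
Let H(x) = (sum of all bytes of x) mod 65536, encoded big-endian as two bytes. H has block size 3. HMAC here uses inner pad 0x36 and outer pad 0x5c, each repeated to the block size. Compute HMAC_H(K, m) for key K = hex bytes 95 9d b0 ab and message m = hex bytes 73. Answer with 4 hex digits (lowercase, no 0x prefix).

0224

Key hex bytes 95 9d b0 ab is 4 bytes > B = 3, so hash it first: H(key) = 02 8d, then zero-pad to 3 bytes: K' = 02 8d 00.
K' ⊕ ipad = 34 bb 36.  K' ⊕ opad = 5e d1 5c.
Inner input = (K'⊕ipad) ∥ m = 34 bb 36 ∥ 73.
Inner hash: sum = 52+187+54+115 = 408 → 01 98.
Outer input = (K'⊕opad) ∥ inner = 5e d1 5c ∥ 01 98.
Outer hash (tag): sum = 94+209+92+1+152 = 548 → 02 24.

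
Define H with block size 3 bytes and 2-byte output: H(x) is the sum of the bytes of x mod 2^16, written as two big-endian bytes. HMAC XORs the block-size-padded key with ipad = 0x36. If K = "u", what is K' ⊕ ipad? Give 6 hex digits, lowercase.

Key "u" = 75 is 1 byte ≤ B = 3; zero-pad to 3 bytes: K' = 75 00 00.
XOR each byte with 0x36: 75⊕36=43, 00⊕36=36, 00⊕36=36.

433636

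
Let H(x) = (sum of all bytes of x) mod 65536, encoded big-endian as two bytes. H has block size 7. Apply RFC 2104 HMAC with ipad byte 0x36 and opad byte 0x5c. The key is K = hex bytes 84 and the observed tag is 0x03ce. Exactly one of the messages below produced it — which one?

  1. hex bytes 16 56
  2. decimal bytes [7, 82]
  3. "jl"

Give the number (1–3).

Key hex bytes 84 is 1 byte ≤ B = 7; zero-pad to 7 bytes: K' = 84 00 00 00 00 00 00.
K' ⊕ ipad = b2 36 36 36 36 36 36; K' ⊕ opad = d8 5c 5c 5c 5c 5c 5c.
m1: inner = H(b2 36 36 36 36 36 36 16 56) = 02 62; tag = H(d8 5c 5c 5c 5c 5c 5c 02 62) = 0364
m2: inner = H(b2 36 36 36 36 36 36 07 52) = 02 4f; tag = H(d8 5c 5c 5c 5c 5c 5c 02 4f) = 0351
m3: inner = H(b2 36 36 36 36 36 36 6a 6c) = 02 cc; tag = H(d8 5c 5c 5c 5c 5c 5c 02 cc) = 03ce ← matches

3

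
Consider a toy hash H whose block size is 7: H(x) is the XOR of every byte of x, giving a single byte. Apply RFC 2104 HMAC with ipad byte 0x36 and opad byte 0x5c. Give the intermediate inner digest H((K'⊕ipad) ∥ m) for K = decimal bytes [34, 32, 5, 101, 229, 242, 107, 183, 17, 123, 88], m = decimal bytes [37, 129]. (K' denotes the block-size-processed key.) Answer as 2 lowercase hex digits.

Key decimal bytes [34, 32, 5, 101, 229, 242, 107, 183, 17, 123, 88] = 22 20 05 65 e5 f2 6b b7 11 7b 58 is 11 bytes > B = 7, so hash it first: H(key) = 9b, then zero-pad to 7 bytes: K' = 9b 00 00 00 00 00 00.
K' ⊕ ipad = ad 36 36 36 36 36 36.
Inner input = ad 36 36 36 36 36 36 ∥ 25 81.
Inner hash: XOR ad⊕36⊕36⊕36⊕36⊕36⊕36⊕25⊕81 = 09.

09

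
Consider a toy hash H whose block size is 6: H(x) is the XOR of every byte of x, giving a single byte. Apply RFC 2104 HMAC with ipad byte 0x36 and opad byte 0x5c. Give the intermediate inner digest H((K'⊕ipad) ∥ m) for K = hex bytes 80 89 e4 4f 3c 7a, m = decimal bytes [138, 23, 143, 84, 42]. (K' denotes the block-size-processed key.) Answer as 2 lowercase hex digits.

88

Key hex bytes 80 89 e4 4f 3c 7a is exactly B = 6 bytes: K' = 80 89 e4 4f 3c 7a.
K' ⊕ ipad = b6 bf d2 79 0a 4c.
Inner input = b6 bf d2 79 0a 4c ∥ 8a 17 8f 54 2a.
Inner hash: XOR b6⊕bf⊕d2⊕79⊕0a⊕4c⊕8a⊕17⊕8f⊕54⊕2a = 88.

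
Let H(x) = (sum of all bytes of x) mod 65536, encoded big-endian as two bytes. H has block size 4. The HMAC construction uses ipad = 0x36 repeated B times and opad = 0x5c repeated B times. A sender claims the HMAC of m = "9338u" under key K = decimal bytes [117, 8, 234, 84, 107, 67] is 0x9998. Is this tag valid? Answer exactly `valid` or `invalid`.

invalid

Key decimal bytes [117, 8, 234, 84, 107, 67] = 75 08 ea 54 6b 43 is 6 bytes > B = 4, so hash it first: H(key) = 02 69, then zero-pad to 4 bytes: K' = 02 69 00 00.
K' ⊕ ipad = 34 5f 36 36; K' ⊕ opad = 5e 35 5c 5c.
Inner hash: sum = 52+95+54+54+57+51+51+56+117 = 587 → 02 4b.
Outer hash (recomputed tag): sum = 94+53+92+92+2+75 = 408 → 01 98.
Recomputed tag = 0198; claimed = 9998 → mismatch.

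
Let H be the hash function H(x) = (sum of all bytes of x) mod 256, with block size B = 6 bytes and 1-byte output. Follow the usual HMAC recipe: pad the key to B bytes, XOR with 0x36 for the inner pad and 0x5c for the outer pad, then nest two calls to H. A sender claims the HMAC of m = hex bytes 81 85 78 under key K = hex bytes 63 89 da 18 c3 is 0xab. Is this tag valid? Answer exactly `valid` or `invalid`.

Key hex bytes 63 89 da 18 c3 is 5 bytes ≤ B = 6; zero-pad to 6 bytes: K' = 63 89 da 18 c3 00.
K' ⊕ ipad = 55 bf ec 2e f5 36; K' ⊕ opad = 3f d5 86 44 9f 5c.
Inner hash: sum = 85+191+236+46+245+54+129+133+120 = 1239; mod 256 = 215 → d7.
Outer hash (recomputed tag): sum = 63+213+134+68+159+92+215 = 944; mod 256 = 176 → b0.
Recomputed tag = b0; claimed = ab → mismatch.

invalid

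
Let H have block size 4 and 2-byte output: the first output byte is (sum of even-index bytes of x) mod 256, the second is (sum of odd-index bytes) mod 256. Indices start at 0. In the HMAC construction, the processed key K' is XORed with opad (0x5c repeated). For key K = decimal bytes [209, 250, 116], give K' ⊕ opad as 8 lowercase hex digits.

Key decimal bytes [209, 250, 116] = d1 fa 74 is 3 bytes ≤ B = 4; zero-pad to 4 bytes: K' = d1 fa 74 00.
XOR each byte with 0x5c: d1⊕5c=8d, fa⊕5c=a6, 74⊕5c=28, 00⊕5c=5c.

8da6285c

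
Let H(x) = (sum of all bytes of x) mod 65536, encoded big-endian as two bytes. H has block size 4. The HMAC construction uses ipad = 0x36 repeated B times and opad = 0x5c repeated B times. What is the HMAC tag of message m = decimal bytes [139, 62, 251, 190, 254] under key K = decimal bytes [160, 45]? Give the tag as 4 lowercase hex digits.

02c6

Key decimal bytes [160, 45] = a0 2d is 2 bytes ≤ B = 4; zero-pad to 4 bytes: K' = a0 2d 00 00.
K' ⊕ ipad = 96 1b 36 36.  K' ⊕ opad = fc 71 5c 5c.
Inner input = (K'⊕ipad) ∥ m = 96 1b 36 36 ∥ 8b 3e fb be fe.
Inner hash: sum = 150+27+54+54+139+62+251+190+254 = 1181 → 04 9d.
Outer input = (K'⊕opad) ∥ inner = fc 71 5c 5c ∥ 04 9d.
Outer hash (tag): sum = 252+113+92+92+4+157 = 710 → 02 c6.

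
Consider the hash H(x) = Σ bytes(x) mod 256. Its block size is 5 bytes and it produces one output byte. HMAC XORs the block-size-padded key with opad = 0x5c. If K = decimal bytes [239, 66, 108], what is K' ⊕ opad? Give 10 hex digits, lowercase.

Key decimal bytes [239, 66, 108] = ef 42 6c is 3 bytes ≤ B = 5; zero-pad to 5 bytes: K' = ef 42 6c 00 00.
XOR each byte with 0x5c: ef⊕5c=b3, 42⊕5c=1e, 6c⊕5c=30, 00⊕5c=5c, 00⊕5c=5c.

b31e305c5c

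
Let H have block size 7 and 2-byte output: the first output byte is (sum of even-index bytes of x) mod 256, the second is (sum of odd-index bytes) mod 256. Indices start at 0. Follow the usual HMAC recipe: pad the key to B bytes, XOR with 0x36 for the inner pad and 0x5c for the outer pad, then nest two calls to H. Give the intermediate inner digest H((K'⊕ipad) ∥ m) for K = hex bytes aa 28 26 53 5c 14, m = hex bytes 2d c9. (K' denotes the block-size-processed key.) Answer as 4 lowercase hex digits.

Key hex bytes aa 28 26 53 5c 14 is 6 bytes ≤ B = 7; zero-pad to 7 bytes: K' = aa 28 26 53 5c 14 00.
K' ⊕ ipad = 9c 1e 10 65 6a 22 36.
Inner input = 9c 1e 10 65 6a 22 36 ∥ 2d c9.
Inner hash: even-index sum = 533 mod 256 = 21; odd-index sum = 210 mod 256 = 210 → 15 d2.

15d2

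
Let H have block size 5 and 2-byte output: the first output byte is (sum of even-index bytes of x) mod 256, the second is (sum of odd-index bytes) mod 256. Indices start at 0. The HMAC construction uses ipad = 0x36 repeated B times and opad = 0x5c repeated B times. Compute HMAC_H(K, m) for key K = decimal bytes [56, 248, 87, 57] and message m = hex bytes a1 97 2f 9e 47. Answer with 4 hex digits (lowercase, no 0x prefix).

bfe3

Key decimal bytes [56, 248, 87, 57] = 38 f8 57 39 is 4 bytes ≤ B = 5; zero-pad to 5 bytes: K' = 38 f8 57 39 00.
K' ⊕ ipad = 0e ce 61 0f 36.  K' ⊕ opad = 64 a4 0b 65 5c.
Inner input = (K'⊕ipad) ∥ m = 0e ce 61 0f 36 ∥ a1 97 2f 9e 47.
Inner hash: even-index sum = 474 mod 256 = 218; odd-index sum = 500 mod 256 = 244 → da f4.
Outer input = (K'⊕opad) ∥ inner = 64 a4 0b 65 5c ∥ da f4.
Outer hash (tag): even-index sum = 447 mod 256 = 191; odd-index sum = 483 mod 256 = 227 → bf e3.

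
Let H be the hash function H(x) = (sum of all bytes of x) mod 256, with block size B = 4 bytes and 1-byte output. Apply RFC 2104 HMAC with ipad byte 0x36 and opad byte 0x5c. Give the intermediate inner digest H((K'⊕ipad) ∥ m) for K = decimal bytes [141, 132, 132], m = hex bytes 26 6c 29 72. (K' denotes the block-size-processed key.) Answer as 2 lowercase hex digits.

Key decimal bytes [141, 132, 132] = 8d 84 84 is 3 bytes ≤ B = 4; zero-pad to 4 bytes: K' = 8d 84 84 00.
K' ⊕ ipad = bb b2 b2 36.
Inner input = bb b2 b2 36 ∥ 26 6c 29 72.
Inner hash: sum = 187+178+178+54+38+108+41+114 = 898; mod 256 = 130 → 82.

82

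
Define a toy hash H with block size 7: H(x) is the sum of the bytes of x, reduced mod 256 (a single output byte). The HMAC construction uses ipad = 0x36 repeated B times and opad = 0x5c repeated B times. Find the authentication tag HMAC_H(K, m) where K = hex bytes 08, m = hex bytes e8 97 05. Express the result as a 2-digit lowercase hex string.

Key hex bytes 08 is 1 byte ≤ B = 7; zero-pad to 7 bytes: K' = 08 00 00 00 00 00 00.
K' ⊕ ipad = 3e 36 36 36 36 36 36.  K' ⊕ opad = 54 5c 5c 5c 5c 5c 5c.
Inner input = (K'⊕ipad) ∥ m = 3e 36 36 36 36 36 36 ∥ e8 97 05.
Inner hash: sum = 62+54+54+54+54+54+54+232+151+5 = 774; mod 256 = 6 → 06.
Outer input = (K'⊕opad) ∥ inner = 54 5c 5c 5c 5c 5c 5c ∥ 06.
Outer hash (tag): sum = 84+92+92+92+92+92+92+6 = 642; mod 256 = 130 → 82.

82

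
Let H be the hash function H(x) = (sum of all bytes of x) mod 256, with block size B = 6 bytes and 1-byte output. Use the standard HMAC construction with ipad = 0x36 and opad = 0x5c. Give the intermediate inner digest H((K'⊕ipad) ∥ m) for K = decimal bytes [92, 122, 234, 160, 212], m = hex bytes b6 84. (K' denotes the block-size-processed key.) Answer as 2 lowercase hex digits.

Key decimal bytes [92, 122, 234, 160, 212] = 5c 7a ea a0 d4 is 5 bytes ≤ B = 6; zero-pad to 6 bytes: K' = 5c 7a ea a0 d4 00.
K' ⊕ ipad = 6a 4c dc 96 e2 36.
Inner input = 6a 4c dc 96 e2 36 ∥ b6 84.
Inner hash: sum = 106+76+220+150+226+54+182+132 = 1146; mod 256 = 122 → 7a.

7a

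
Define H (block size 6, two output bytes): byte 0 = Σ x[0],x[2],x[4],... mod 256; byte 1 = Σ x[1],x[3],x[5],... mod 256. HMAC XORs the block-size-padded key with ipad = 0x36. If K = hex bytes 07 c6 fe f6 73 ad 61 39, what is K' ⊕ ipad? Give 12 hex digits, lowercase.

Key hex bytes 07 c6 fe f6 73 ad 61 39 is 8 bytes > B = 6, so hash it first: H(key) = d9 a2, then zero-pad to 6 bytes: K' = d9 a2 00 00 00 00.
XOR each byte with 0x36: d9⊕36=ef, a2⊕36=94, 00⊕36=36, 00⊕36=36, 00⊕36=36, 00⊕36=36.

ef9436363636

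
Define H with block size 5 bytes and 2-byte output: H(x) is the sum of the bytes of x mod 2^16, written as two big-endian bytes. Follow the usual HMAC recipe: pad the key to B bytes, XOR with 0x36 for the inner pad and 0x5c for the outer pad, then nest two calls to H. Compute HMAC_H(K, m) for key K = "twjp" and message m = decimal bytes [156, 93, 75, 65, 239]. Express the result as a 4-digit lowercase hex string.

Key "twjp" = 74 77 6a 70 is 4 bytes ≤ B = 5; zero-pad to 5 bytes: K' = 74 77 6a 70 00.
K' ⊕ ipad = 42 41 5c 46 36.  K' ⊕ opad = 28 2b 36 2c 5c.
Inner input = (K'⊕ipad) ∥ m = 42 41 5c 46 36 ∥ 9c 5d 4b 41 ef.
Inner hash: sum = 66+65+92+70+54+156+93+75+65+239 = 975 → 03 cf.
Outer input = (K'⊕opad) ∥ inner = 28 2b 36 2c 5c ∥ 03 cf.
Outer hash (tag): sum = 40+43+54+44+92+3+207 = 483 → 01 e3.

01e3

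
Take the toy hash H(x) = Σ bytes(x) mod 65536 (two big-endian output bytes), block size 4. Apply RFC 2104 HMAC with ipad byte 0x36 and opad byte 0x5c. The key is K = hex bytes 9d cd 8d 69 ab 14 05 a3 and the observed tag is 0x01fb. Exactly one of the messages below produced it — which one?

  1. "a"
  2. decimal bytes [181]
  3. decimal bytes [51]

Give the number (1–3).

2

Key hex bytes 9d cd 8d 69 ab 14 05 a3 is 8 bytes > B = 4, so hash it first: H(key) = 03 c7, then zero-pad to 4 bytes: K' = 03 c7 00 00.
K' ⊕ ipad = 35 f1 36 36; K' ⊕ opad = 5f 9b 5c 5c.
m1: inner = H(35 f1 36 36 61) = 01 f3; tag = H(5f 9b 5c 5c 01 f3) = 02a6
m2: inner = H(35 f1 36 36 b5) = 02 47; tag = H(5f 9b 5c 5c 02 47) = 01fb ← matches
m3: inner = H(35 f1 36 36 33) = 01 c5; tag = H(5f 9b 5c 5c 01 c5) = 0278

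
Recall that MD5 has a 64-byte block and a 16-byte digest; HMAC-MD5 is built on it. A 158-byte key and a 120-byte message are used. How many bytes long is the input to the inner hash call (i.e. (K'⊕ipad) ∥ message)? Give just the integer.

Key is 158 > 64 bytes, so it is hashed to 16 bytes then zero-padded to 64: |K'| = 64.
Inner input = (K'⊕ipad) ∥ m → 64 + 120 = 184 bytes.

184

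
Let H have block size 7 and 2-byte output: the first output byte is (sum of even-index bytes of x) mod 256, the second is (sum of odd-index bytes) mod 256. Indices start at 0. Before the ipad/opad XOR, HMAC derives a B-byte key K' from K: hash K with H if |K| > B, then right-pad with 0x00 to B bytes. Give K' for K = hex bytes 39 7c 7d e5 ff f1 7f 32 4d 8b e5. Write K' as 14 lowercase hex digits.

660f0000000000

|K| = 11 > B = 7, so first hash the key.
H(K): even-index sum = 870 mod 256 = 102; odd-index sum = 783 mod 256 = 15 → 66 0f.
Zero-pad H(K) = 66 0f to 7 bytes: K' = 66 0f 00 00 00 00 00.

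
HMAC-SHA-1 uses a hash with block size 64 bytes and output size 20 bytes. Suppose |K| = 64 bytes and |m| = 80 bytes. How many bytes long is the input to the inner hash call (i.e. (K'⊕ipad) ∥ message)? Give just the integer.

144

Key is 64 ≤ 64 bytes, zero-padded: |K'| = 64.
Inner input = (K'⊕ipad) ∥ m → 64 + 80 = 144 bytes.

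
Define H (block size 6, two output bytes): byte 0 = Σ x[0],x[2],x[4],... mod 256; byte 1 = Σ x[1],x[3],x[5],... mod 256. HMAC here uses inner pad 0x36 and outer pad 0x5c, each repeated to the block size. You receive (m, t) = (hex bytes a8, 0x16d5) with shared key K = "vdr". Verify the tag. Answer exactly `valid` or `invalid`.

invalid

Key "vdr" = 76 64 72 is 3 bytes ≤ B = 6; zero-pad to 6 bytes: K' = 76 64 72 00 00 00.
K' ⊕ ipad = 40 52 44 36 36 36; K' ⊕ opad = 2a 38 2e 5c 5c 5c.
Inner hash: even-index sum = 354 mod 256 = 98; odd-index sum = 190 mod 256 = 190 → 62 be.
Outer hash (recomputed tag): even-index sum = 278 mod 256 = 22; odd-index sum = 430 mod 256 = 174 → 16 ae.
Recomputed tag = 16ae; claimed = 16d5 → mismatch.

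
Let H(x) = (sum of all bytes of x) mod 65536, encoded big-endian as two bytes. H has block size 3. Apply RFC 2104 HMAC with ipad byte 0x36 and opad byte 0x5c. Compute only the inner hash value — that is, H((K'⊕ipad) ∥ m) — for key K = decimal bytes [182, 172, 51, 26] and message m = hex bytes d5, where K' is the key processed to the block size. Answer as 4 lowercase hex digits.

01db

Key decimal bytes [182, 172, 51, 26] = b6 ac 33 1a is 4 bytes > B = 3, so hash it first: H(key) = 01 af, then zero-pad to 3 bytes: K' = 01 af 00.
K' ⊕ ipad = 37 99 36.
Inner input = 37 99 36 ∥ d5.
Inner hash: sum = 55+153+54+213 = 475 → 01 db.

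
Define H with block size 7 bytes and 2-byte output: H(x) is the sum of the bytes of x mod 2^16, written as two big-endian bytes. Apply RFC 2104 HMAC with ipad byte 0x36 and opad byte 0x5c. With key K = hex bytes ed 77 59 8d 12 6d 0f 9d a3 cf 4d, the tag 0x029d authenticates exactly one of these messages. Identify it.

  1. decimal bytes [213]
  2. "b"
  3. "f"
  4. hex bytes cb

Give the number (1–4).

Key hex bytes ed 77 59 8d 12 6d 0f 9d a3 cf 4d is 11 bytes > B = 7, so hash it first: H(key) = 05 34, then zero-pad to 7 bytes: K' = 05 34 00 00 00 00 00.
K' ⊕ ipad = 33 02 36 36 36 36 36; K' ⊕ opad = 59 68 5c 5c 5c 5c 5c.
m1: inner = H(33 02 36 36 36 36 36 d5) = 02 18; tag = H(59 68 5c 5c 5c 5c 5c 02 18) = 02a7
m2: inner = H(33 02 36 36 36 36 36 62) = 01 a5; tag = H(59 68 5c 5c 5c 5c 5c 01 a5) = 0333
m3: inner = H(33 02 36 36 36 36 36 66) = 01 a9; tag = H(59 68 5c 5c 5c 5c 5c 01 a9) = 0337
m4: inner = H(33 02 36 36 36 36 36 cb) = 02 0e; tag = H(59 68 5c 5c 5c 5c 5c 02 0e) = 029d ← matches

4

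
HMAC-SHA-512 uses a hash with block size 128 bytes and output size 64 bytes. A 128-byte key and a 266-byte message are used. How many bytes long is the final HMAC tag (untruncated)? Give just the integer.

The tag is one SHA-512 digest: 64 bytes.

64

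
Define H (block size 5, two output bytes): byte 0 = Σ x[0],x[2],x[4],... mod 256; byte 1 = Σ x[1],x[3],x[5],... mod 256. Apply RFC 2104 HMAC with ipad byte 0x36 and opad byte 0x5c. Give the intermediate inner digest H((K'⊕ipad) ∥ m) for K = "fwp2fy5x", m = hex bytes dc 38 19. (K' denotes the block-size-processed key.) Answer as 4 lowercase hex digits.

ebd7

Key "fwp2fy5x" = 66 77 70 32 66 79 35 78 is 8 bytes > B = 5, so hash it first: H(key) = 71 9a, then zero-pad to 5 bytes: K' = 71 9a 00 00 00.
K' ⊕ ipad = 47 ac 36 36 36.
Inner input = 47 ac 36 36 36 ∥ dc 38 19.
Inner hash: even-index sum = 235 mod 256 = 235; odd-index sum = 471 mod 256 = 215 → eb d7.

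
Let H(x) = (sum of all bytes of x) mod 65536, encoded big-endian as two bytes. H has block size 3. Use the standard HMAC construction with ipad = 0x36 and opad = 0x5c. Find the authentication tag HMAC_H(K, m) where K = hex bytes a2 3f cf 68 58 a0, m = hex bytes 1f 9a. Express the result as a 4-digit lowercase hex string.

0152

Key hex bytes a2 3f cf 68 58 a0 is 6 bytes > B = 3, so hash it first: H(key) = 03 10, then zero-pad to 3 bytes: K' = 03 10 00.
K' ⊕ ipad = 35 26 36.  K' ⊕ opad = 5f 4c 5c.
Inner input = (K'⊕ipad) ∥ m = 35 26 36 ∥ 1f 9a.
Inner hash: sum = 53+38+54+31+154 = 330 → 01 4a.
Outer input = (K'⊕opad) ∥ inner = 5f 4c 5c ∥ 01 4a.
Outer hash (tag): sum = 95+76+92+1+74 = 338 → 01 52.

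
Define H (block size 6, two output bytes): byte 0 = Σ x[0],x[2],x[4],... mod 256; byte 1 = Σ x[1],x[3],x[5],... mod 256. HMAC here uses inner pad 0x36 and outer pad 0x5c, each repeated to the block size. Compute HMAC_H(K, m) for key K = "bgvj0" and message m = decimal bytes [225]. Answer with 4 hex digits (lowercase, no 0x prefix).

4fb0

Key "bgvj0" = 62 67 76 6a 30 is 5 bytes ≤ B = 6; zero-pad to 6 bytes: K' = 62 67 76 6a 30 00.
K' ⊕ ipad = 54 51 40 5c 06 36.  K' ⊕ opad = 3e 3b 2a 36 6c 5c.
Inner input = (K'⊕ipad) ∥ m = 54 51 40 5c 06 36 ∥ e1.
Inner hash: even-index sum = 379 mod 256 = 123; odd-index sum = 227 mod 256 = 227 → 7b e3.
Outer input = (K'⊕opad) ∥ inner = 3e 3b 2a 36 6c 5c ∥ 7b e3.
Outer hash (tag): even-index sum = 335 mod 256 = 79; odd-index sum = 432 mod 256 = 176 → 4f b0.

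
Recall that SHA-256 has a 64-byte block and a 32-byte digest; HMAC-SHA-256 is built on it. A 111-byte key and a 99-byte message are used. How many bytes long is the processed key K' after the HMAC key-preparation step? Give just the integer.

64

Key is 111 > 64 bytes, so it is hashed to 32 bytes then zero-padded to 64: |K'| = 64.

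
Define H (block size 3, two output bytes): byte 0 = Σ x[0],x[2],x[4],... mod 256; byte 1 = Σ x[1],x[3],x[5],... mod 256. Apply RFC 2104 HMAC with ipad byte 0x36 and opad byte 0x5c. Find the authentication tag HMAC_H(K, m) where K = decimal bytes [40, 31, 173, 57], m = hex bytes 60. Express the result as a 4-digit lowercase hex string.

Key decimal bytes [40, 31, 173, 57] = 28 1f ad 39 is 4 bytes > B = 3, so hash it first: H(key) = d5 58, then zero-pad to 3 bytes: K' = d5 58 00.
K' ⊕ ipad = e3 6e 36.  K' ⊕ opad = 89 04 5c.
Inner input = (K'⊕ipad) ∥ m = e3 6e 36 ∥ 60.
Inner hash: even-index sum = 281 mod 256 = 25; odd-index sum = 206 mod 256 = 206 → 19 ce.
Outer input = (K'⊕opad) ∥ inner = 89 04 5c ∥ 19 ce.
Outer hash (tag): even-index sum = 435 mod 256 = 179; odd-index sum = 29 mod 256 = 29 → b3 1d.

b31d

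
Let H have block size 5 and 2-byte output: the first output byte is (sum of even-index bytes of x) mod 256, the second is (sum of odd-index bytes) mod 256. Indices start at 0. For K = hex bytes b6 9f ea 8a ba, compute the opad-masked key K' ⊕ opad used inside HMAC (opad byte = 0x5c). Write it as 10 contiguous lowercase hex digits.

eac3b6d6e6

Key hex bytes b6 9f ea 8a ba is exactly B = 5 bytes: K' = b6 9f ea 8a ba.
XOR each byte with 0x5c: b6⊕5c=ea, 9f⊕5c=c3, ea⊕5c=b6, 8a⊕5c=d6, ba⊕5c=e6.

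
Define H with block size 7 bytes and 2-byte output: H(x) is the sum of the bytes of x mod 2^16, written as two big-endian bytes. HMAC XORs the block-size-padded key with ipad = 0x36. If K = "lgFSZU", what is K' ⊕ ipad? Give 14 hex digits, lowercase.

5a5170656c6336

Key "lgFSZU" = 6c 67 46 53 5a 55 is 6 bytes ≤ B = 7; zero-pad to 7 bytes: K' = 6c 67 46 53 5a 55 00.
XOR each byte with 0x36: 6c⊕36=5a, 67⊕36=51, 46⊕36=70, 53⊕36=65, 5a⊕36=6c, 55⊕36=63, 00⊕36=36.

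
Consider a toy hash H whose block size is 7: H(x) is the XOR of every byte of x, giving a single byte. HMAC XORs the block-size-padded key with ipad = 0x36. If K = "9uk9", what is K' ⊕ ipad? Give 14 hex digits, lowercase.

Key "9uk9" = 39 75 6b 39 is 4 bytes ≤ B = 7; zero-pad to 7 bytes: K' = 39 75 6b 39 00 00 00.
XOR each byte with 0x36: 39⊕36=0f, 75⊕36=43, 6b⊕36=5d, 39⊕36=0f, 00⊕36=36, 00⊕36=36, 00⊕36=36.

0f435d0f363636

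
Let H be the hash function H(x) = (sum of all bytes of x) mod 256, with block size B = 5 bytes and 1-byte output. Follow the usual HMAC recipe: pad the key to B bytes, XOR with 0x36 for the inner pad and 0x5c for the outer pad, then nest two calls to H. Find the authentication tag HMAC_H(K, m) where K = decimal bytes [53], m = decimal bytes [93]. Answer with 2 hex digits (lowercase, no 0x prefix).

11

Key decimal bytes [53] = 35 is 1 byte ≤ B = 5; zero-pad to 5 bytes: K' = 35 00 00 00 00.
K' ⊕ ipad = 03 36 36 36 36.  K' ⊕ opad = 69 5c 5c 5c 5c.
Inner input = (K'⊕ipad) ∥ m = 03 36 36 36 36 ∥ 5d.
Inner hash: sum = 3+54+54+54+54+93 = 312; mod 256 = 56 → 38.
Outer input = (K'⊕opad) ∥ inner = 69 5c 5c 5c 5c ∥ 38.
Outer hash (tag): sum = 105+92+92+92+92+56 = 529; mod 256 = 17 → 11.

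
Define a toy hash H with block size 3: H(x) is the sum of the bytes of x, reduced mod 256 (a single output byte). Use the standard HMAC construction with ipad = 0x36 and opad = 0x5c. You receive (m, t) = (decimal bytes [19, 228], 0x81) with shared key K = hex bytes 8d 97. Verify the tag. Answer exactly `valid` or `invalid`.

valid

Key hex bytes 8d 97 is 2 bytes ≤ B = 3; zero-pad to 3 bytes: K' = 8d 97 00.
K' ⊕ ipad = bb a1 36; K' ⊕ opad = d1 cb 5c.
Inner hash: sum = 187+161+54+19+228 = 649; mod 256 = 137 → 89.
Outer hash (recomputed tag): sum = 209+203+92+137 = 641; mod 256 = 129 → 81.
Recomputed tag = 81; claimed = 81 → match.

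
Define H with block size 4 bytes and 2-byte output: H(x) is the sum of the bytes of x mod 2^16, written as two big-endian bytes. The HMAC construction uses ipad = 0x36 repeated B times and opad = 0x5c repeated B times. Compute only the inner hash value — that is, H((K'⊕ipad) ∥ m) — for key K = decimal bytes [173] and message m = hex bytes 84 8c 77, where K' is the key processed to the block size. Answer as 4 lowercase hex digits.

Key decimal bytes [173] = ad is 1 byte ≤ B = 4; zero-pad to 4 bytes: K' = ad 00 00 00.
K' ⊕ ipad = 9b 36 36 36.
Inner input = 9b 36 36 36 ∥ 84 8c 77.
Inner hash: sum = 155+54+54+54+132+140+119 = 708 → 02 c4.

02c4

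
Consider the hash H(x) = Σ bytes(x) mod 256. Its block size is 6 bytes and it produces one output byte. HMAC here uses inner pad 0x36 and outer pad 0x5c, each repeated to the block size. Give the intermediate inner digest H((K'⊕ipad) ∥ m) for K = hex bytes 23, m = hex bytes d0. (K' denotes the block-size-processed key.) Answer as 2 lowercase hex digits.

f3

Key hex bytes 23 is 1 byte ≤ B = 6; zero-pad to 6 bytes: K' = 23 00 00 00 00 00.
K' ⊕ ipad = 15 36 36 36 36 36.
Inner input = 15 36 36 36 36 36 ∥ d0.
Inner hash: sum = 21+54+54+54+54+54+208 = 499; mod 256 = 243 → f3.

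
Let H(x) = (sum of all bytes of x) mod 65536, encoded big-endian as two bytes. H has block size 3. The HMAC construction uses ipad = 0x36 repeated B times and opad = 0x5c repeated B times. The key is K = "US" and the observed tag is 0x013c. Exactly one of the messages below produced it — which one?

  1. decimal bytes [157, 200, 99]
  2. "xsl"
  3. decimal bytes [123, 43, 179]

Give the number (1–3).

Key "US" = 55 53 is 2 bytes ≤ B = 3; zero-pad to 3 bytes: K' = 55 53 00.
K' ⊕ ipad = 63 65 36; K' ⊕ opad = 09 0f 5c.
m1: inner = H(63 65 36 9d c8 63) = 02 c6; tag = H(09 0f 5c 02 c6) = 013c ← matches
m2: inner = H(63 65 36 78 73 6c) = 02 55; tag = H(09 0f 5c 02 55) = 00cb
m3: inner = H(63 65 36 7b 2b b3) = 02 57; tag = H(09 0f 5c 02 57) = 00cd

1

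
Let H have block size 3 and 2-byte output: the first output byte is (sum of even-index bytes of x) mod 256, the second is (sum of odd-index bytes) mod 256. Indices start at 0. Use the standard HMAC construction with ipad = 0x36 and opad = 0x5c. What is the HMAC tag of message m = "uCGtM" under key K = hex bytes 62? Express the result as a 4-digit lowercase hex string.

Key hex bytes 62 is 1 byte ≤ B = 3; zero-pad to 3 bytes: K' = 62 00 00.
K' ⊕ ipad = 54 36 36.  K' ⊕ opad = 3e 5c 5c.
Inner input = (K'⊕ipad) ∥ m = 54 36 36 ∥ 75 43 47 74 4d.
Inner hash: even-index sum = 321 mod 256 = 65; odd-index sum = 319 mod 256 = 63 → 41 3f.
Outer input = (K'⊕opad) ∥ inner = 3e 5c 5c ∥ 41 3f.
Outer hash (tag): even-index sum = 217 mod 256 = 217; odd-index sum = 157 mod 256 = 157 → d9 9d.

d99d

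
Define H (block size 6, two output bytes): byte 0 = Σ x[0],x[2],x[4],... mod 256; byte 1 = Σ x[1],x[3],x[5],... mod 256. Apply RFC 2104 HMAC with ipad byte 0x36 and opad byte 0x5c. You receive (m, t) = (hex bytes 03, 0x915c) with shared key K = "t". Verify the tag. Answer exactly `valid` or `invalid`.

invalid

Key "t" = 74 is 1 byte ≤ B = 6; zero-pad to 6 bytes: K' = 74 00 00 00 00 00.
K' ⊕ ipad = 42 36 36 36 36 36; K' ⊕ opad = 28 5c 5c 5c 5c 5c.
Inner hash: even-index sum = 177 mod 256 = 177; odd-index sum = 162 mod 256 = 162 → b1 a2.
Outer hash (recomputed tag): even-index sum = 401 mod 256 = 145; odd-index sum = 438 mod 256 = 182 → 91 b6.
Recomputed tag = 91b6; claimed = 915c → mismatch.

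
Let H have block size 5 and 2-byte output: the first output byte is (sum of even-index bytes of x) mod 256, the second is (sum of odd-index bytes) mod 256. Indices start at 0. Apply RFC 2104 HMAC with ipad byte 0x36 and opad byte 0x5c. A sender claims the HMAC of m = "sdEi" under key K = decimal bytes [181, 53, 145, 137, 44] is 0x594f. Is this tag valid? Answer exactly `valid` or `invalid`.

invalid

Key decimal bytes [181, 53, 145, 137, 44] = b5 35 91 89 2c is exactly B = 5 bytes: K' = b5 35 91 89 2c.
K' ⊕ ipad = 83 03 a7 bf 1a; K' ⊕ opad = e9 69 cd d5 70.
Inner hash: even-index sum = 529 mod 256 = 17; odd-index sum = 378 mod 256 = 122 → 11 7a.
Outer hash (recomputed tag): even-index sum = 672 mod 256 = 160; odd-index sum = 335 mod 256 = 79 → a0 4f.
Recomputed tag = a04f; claimed = 594f → mismatch.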